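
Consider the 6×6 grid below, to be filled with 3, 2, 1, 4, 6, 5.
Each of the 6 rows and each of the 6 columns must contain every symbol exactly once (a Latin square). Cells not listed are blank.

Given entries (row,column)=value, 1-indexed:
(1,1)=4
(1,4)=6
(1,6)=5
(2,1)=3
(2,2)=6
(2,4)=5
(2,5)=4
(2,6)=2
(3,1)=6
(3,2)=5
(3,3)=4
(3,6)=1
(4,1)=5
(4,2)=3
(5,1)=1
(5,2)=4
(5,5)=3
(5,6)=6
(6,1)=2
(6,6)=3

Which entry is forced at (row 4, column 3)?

Row 2, column 3: row 2 has {3, 2, 4, 6, 5} and column 3 has {4}, leaving only 1.
Row 3, column 5: row 3 has {1, 4, 6, 5} and column 5 has {3, 4}, leaving only 2.
Row 1, column 5: row 1 has {4, 6, 5} and column 5 has {3, 2, 4}, leaving only 1.
Row 1, column 2: row 1 has {1, 4, 6, 5} and column 2 has {3, 4, 6, 5}, leaving only 2.
Row 1, column 3: row 1 has {2, 1, 4, 6, 5} and column 3 has {1, 4}, leaving only 3.
Row 3, column 4: row 3 has {2, 1, 4, 6, 5} and column 4 has {6, 5}, leaving only 3.
Row 4, column 5: row 4 has {3, 5} and column 5 has {3, 2, 1, 4}, leaving only 6.
Row 4 already has {3, 6, 5} and column 3 already has {3, 1, 4}, so row 4, column 3 must be 2.

2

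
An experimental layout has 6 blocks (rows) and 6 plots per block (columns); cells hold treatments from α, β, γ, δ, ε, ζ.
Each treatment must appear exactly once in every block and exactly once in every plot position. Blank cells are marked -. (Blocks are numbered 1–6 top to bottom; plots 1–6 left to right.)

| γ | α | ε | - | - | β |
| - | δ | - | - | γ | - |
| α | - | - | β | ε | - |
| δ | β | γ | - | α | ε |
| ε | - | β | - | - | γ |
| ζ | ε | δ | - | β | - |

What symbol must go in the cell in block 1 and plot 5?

Block 2, plot 1: block 2 has {γ, δ} and plot 1 has {α, γ, δ, ε, ζ}, leaving only β.
Block 3, plot 3: block 3 has {α, β, ε} and plot 3 has {β, γ, δ, ε}, leaving only ζ.
Block 2, plot 3: block 2 has {β, γ, δ} and plot 3 has {β, γ, δ, ε, ζ}, leaving only α.
Block 2, plot 6: block 2 has {α, β, γ, δ} and plot 6 has {β, γ, ε}, leaving only ζ.
Block 2, plot 4: block 2 has {α, β, γ, δ, ζ} and plot 4 has {β}, leaving only ε.
Block 3, plot 2: block 3 has {α, β, ε, ζ} and plot 2 has {α, β, δ, ε}, leaving only γ.
Block 3, plot 6: block 3 has {α, β, γ, ε, ζ} and plot 6 has {β, γ, ε, ζ}, leaving only δ.
Block 4, plot 4: block 4 has {α, β, γ, δ, ε} and plot 4 has {β, ε}, leaving only ζ.
Block 1, plot 4: block 1 has {α, β, γ, ε} and plot 4 has {β, ε, ζ}, leaving only δ.
Block 1 already has {α, β, γ, δ, ε} and plot 5 already has {α, β, γ, ε}, so block 1, plot 5 must be ζ.

ζ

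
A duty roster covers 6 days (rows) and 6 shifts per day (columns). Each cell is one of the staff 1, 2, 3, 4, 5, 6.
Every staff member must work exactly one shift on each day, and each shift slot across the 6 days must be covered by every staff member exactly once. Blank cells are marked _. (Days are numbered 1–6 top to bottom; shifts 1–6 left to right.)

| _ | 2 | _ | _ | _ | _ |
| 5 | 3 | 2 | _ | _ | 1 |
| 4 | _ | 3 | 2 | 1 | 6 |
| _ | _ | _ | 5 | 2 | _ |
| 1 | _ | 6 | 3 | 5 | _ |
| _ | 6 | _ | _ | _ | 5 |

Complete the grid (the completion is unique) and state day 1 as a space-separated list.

Day 3, shift 2: day 3 has {1, 2, 3, 4, 6} and shift 2 has {2, 3, 6}, leaving only 5.
Day 5, shift 2: day 5 has {1, 3, 5, 6} and shift 2 has {2, 3, 5, 6}, leaving only 4.
Day 4, shift 2: day 4 has {2, 5} and shift 2 has {2, 3, 4, 5, 6}, leaving only 1.
Day 4, shift 3: day 4 has {1, 2, 5} and shift 3 has {2, 3, 6}, leaving only 4.
Day 4, shift 6: day 4 has {1, 2, 4, 5} and shift 6 has {1, 5, 6}, leaving only 3.
Day 1, shift 6: day 1 has {2} and shift 6 has {1, 3, 5, 6}, leaving only 4.
Day 4, shift 1: day 4 has {1, 2, 3, 4, 5} and shift 1 has {1, 4, 5}, leaving only 6.
Day 1, shift 1: day 1 has {2, 4} and shift 1 has {1, 4, 5, 6}, leaving only 3.
Day 1, shift 5: day 1 has {2, 3, 4} and shift 5 has {1, 2, 5}, leaving only 6.
Day 1, shift 4: day 1 has {2, 3, 4, 6} and shift 4 has {2, 3, 5}, leaving only 1.
Day 1, shift 3: day 1 has {1, 2, 3, 4, 6} and shift 3 has {2, 3, 4, 6}, leaving only 5.
So day 1 reads: 3 2 5 1 6 4.

3 2 5 1 6 4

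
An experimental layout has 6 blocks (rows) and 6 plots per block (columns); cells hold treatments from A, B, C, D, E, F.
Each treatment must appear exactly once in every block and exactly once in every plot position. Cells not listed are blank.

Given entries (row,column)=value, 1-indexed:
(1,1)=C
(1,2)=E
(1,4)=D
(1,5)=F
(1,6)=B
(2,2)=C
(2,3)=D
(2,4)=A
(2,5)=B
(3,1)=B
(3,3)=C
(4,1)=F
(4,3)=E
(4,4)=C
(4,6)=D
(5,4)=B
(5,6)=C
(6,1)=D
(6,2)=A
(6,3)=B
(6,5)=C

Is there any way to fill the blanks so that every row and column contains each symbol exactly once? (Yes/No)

Yes

No block or plot among the givens repeats a symbol, and propagating forced cells runs into no contradiction.
One valid completion exists (for instance, C E A D F B / E C D A B F / B F C E D A / F B E C A D / A D F B E C / D A B F C E).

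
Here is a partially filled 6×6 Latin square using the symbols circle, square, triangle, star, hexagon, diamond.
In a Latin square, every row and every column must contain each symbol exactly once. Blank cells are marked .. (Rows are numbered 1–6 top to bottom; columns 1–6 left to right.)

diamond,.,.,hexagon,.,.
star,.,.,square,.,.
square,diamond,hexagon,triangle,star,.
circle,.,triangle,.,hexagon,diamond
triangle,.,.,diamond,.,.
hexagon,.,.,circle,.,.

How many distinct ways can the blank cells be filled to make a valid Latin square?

14

Row 1, column 2: eliminating its row and column leaves {circle, square, triangle, star}.
Row 1, column 3: eliminating its row and column leaves {circle, square, star}.
Row 1, column 5: eliminating its row and column leaves {circle, square, triangle}.
Row 1, column 6: eliminating its row and column leaves {circle, square, triangle, star}.
Row 2, column 2: eliminating its row and column leaves {circle, triangle, hexagon}.
Row 2, column 3: eliminating its row and column leaves {circle, diamond}.
Row 2, column 5: eliminating its row and column leaves {circle, triangle, diamond}.
Row 2, column 6: eliminating its row and column leaves {circle, triangle, hexagon}.
Row 3, column 6: eliminating its row and column leaves {circle}.
Row 4, column 2: eliminating its row and column leaves {square, star}.
Row 4, column 4: eliminating its row and column leaves {star}.
Row 5, column 2: eliminating its row and column leaves {circle, square, star, hexagon}.
Row 5, column 3: eliminating its row and column leaves {circle, square, star}.
Row 5, column 5: eliminating its row and column leaves {circle, square}.
Row 5, column 6: eliminating its row and column leaves {circle, square, star, hexagon}.
Row 6, column 2: eliminating its row and column leaves {square, triangle, star}.
Row 6, column 3: eliminating its row and column leaves {square, star, diamond}.
Row 6, column 5: eliminating its row and column leaves {square, triangle, diamond}.
Row 6, column 6: eliminating its row and column leaves {square, triangle, star}.
Enumerating the assignments across these blanks that avoid any row or column repeat gives 14 completions.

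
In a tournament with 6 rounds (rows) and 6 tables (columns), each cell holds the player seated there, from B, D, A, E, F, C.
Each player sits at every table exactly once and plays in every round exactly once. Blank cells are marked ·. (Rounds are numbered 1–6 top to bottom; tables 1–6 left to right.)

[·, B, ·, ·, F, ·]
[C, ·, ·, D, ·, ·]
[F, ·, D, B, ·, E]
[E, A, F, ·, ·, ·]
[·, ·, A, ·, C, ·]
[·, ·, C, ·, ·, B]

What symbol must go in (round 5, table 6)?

F

Round 1, table 3: round 1 has {B, F} and table 3 has {D, A, F, C}, leaving only E.
Round 2, table 3: round 2 has {D, C} and table 3 has {D, A, E, F, C}, leaving only B.
Round 3, table 2: round 3 has {B, D, E, F} and table 2 has {B, A}, leaving only C.
Round 3, table 5: round 3 has {B, D, E, F, C} and table 5 has {F, C}, leaving only A.
Round 2, table 5: round 2 has {B, D, C} and table 5 has {A, F, C}, leaving only E.
Round 2, table 2: round 2 has {B, D, E, C} and table 2 has {B, A, C}, leaving only F.
Round 2, table 6: round 2 has {B, D, E, F, C} and table 6 has {B, E}, leaving only A.
Round 4, table 4: round 4 has {A, E, F} and table 4 has {B, D}, leaving only C.
Round 1, table 4: round 1 has {B, E, F} and table 4 has {B, D, C}, leaving only A.
Round 1, table 1: round 1 has {B, A, E, F} and table 1 has {E, F, C}, leaving only D.
Round 1, table 6: round 1 has {B, D, A, E, F} and table 6 has {B, A, E}, leaving only C.
Round 4, table 6: round 4 has {A, E, F, C} and table 6 has {B, A, E, C}, leaving only D.
Round 5 already has {A, C} and table 6 already has {B, D, A, E, C}, so round 5, table 6 must be F.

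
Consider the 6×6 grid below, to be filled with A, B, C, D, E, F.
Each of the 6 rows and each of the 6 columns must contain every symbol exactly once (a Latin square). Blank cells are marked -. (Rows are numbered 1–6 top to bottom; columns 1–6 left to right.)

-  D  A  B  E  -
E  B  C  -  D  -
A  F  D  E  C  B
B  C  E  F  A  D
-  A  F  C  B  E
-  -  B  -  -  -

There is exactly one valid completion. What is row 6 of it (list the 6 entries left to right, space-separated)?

Row 6, column 2: row 6 has {B} and column 2 has {A, B, C, D, F}, leaving only E.
Row 6, column 5: row 6 has {B, E} and column 5 has {A, B, C, D, E}, leaving only F.
Row 2, column 4: row 2 has {B, C, D, E} and column 4 has {B, C, E, F}, leaving only A.
Row 6, column 4: row 6 has {B, E, F} and column 4 has {A, B, C, E, F}, leaving only D.
Row 6, column 1: row 6 has {B, D, E, F} and column 1 has {A, B, E}, leaving only C.
Row 6, column 6: row 6 has {B, C, D, E, F} and column 6 has {B, D, E}, leaving only A.
So row 6 reads: C E B D F A.

C E B D F A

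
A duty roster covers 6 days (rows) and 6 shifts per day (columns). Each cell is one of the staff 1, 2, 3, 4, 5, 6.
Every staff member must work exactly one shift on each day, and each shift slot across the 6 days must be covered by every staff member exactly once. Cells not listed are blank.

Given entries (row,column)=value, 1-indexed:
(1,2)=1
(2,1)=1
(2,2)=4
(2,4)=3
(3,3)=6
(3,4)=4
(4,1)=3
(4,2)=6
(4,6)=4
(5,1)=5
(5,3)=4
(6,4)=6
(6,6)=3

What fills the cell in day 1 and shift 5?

4

Day 3, shift 1: day 3 has {4, 6} and shift 1 has {1, 3, 5}, leaving only 2.
Day 6, shift 1: day 6 has {3, 6} and shift 1 has {1, 2, 3, 5}, leaving only 4.
Day 1, shift 1: day 1 has {1} and shift 1 has {1, 2, 3, 4, 5}, leaving only 6.
Day 1, shift 5 is narrowed to {2, 3, 4, 5}.
If it were 2, then day 1, shift 6 would be left with no valid symbol.
If it were 3, propagating the remaining blanks reaches a contradiction.
If it were 5, then day 1, shift 6 would be left with no valid symbol.
So day 1, shift 5 must be 4.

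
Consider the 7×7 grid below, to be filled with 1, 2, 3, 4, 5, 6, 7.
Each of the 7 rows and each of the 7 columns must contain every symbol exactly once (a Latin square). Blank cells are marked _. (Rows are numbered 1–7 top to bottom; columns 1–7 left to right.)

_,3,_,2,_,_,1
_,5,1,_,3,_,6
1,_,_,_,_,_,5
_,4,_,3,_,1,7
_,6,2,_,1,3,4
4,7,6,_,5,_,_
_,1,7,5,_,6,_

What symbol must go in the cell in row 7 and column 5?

Row 3, column 2: row 3 has {1, 5} and column 2 has {1, 3, 4, 5, 6, 7}, leaving only 2.
Row 4, column 3: row 4 has {1, 3, 4, 7} and column 3 has {1, 2, 6, 7}, leaving only 5.
Row 1, column 3: row 1 has {1, 2, 3} and column 3 has {1, 2, 5, 6, 7}, leaving only 4.
Row 3, column 3: row 3 has {1, 2, 5} and column 3 has {1, 2, 4, 5, 6, 7}, leaving only 3.
Row 5, column 4: row 5 has {1, 2, 3, 4, 6} and column 4 has {2, 3, 5}, leaving only 7.
Row 2, column 4: row 2 has {1, 3, 5, 6} and column 4 has {2, 3, 5, 7}, leaving only 4.
Row 3, column 4: row 3 has {1, 2, 3, 5} and column 4 has {2, 3, 4, 5, 7}, leaving only 6.
Row 5, column 1: row 5 has {1, 2, 3, 4, 6, 7} and column 1 has {1, 4}, leaving only 5.
Row 6, column 4: row 6 has {4, 5, 6, 7} and column 4 has {2, 3, 4, 5, 6, 7}, leaving only 1.
Row 6, column 6: row 6 has {1, 4, 5, 6, 7} and column 6 has {1, 3, 6}, leaving only 2.
Row 2, column 6: row 2 has {1, 3, 4, 5, 6} and column 6 has {1, 2, 3, 6}, leaving only 7.
Row 1, column 6: row 1 has {1, 2, 3, 4} and column 6 has {1, 2, 3, 6, 7}, leaving only 5.
Row 2, column 1: row 2 has {1, 3, 4, 5, 6, 7} and column 1 has {1, 4, 5}, leaving only 2.
Row 3, column 6: row 3 has {1, 2, 3, 5, 6} and column 6 has {1, 2, 3, 5, 6, 7}, leaving only 4.
Row 3, column 5: row 3 has {1, 2, 3, 4, 5, 6} and column 5 has {1, 3, 5}, leaving only 7.
Row 1, column 5: row 1 has {1, 2, 3, 4, 5} and column 5 has {1, 3, 5, 7}, leaving only 6.
Row 1, column 1: row 1 has {1, 2, 3, 4, 5, 6} and column 1 has {1, 2, 4, 5}, leaving only 7.
Row 4, column 1: row 4 has {1, 3, 4, 5, 7} and column 1 has {1, 2, 4, 5, 7}, leaving only 6.
Row 4, column 5: row 4 has {1, 3, 4, 5, 6, 7} and column 5 has {1, 3, 5, 6, 7}, leaving only 2.
Row 7 already has {1, 5, 6, 7} and column 5 already has {1, 2, 3, 5, 6, 7}, so row 7, column 5 must be 4.

4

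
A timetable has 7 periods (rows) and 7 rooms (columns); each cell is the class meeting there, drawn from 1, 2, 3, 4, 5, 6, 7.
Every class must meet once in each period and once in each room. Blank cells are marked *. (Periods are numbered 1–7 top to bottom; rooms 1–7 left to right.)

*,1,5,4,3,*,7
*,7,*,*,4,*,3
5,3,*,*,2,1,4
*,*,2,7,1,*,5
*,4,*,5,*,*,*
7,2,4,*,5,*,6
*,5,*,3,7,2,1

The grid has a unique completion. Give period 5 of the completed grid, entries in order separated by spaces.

Period 5, room 5: period 5 has {4, 5} and room 5 has {1, 2, 3, 4, 5, 7}, leaving only 6.
Period 5, room 7: period 5 has {4, 5, 6} and room 7 has {1, 3, 4, 5, 6, 7}, leaving only 2.
Period 1, room 6: period 1 has {1, 3, 4, 5, 7} and room 6 has {1, 2}, leaving only 6.
Period 1, room 1: period 1 has {1, 3, 4, 5, 6, 7} and room 1 has {5, 7}, leaving only 2.
Period 2, room 6: period 2 has {3, 4, 7} and room 6 has {1, 2, 6}, leaving only 5.
Period 3, room 4: period 3 has {1, 2, 3, 4, 5} and room 4 has {3, 4, 5, 7}, leaving only 6.
Period 3, room 3: period 3 has {1, 2, 3, 4, 5, 6} and room 3 has {2, 4, 5}, leaving only 7.
Period 4, room 2: period 4 has {1, 2, 5, 7} and room 2 has {1, 2, 3, 4, 5, 7}, leaving only 6.
Period 6, room 4: period 6 has {2, 4, 5, 6, 7} and room 4 has {3, 4, 5, 6, 7}, leaving only 1.
Period 2, room 4: period 2 has {3, 4, 5, 7} and room 4 has {1, 3, 4, 5, 6, 7}, leaving only 2.
Period 6, room 6: period 6 has {1, 2, 4, 5, 6, 7} and room 6 has {1, 2, 5, 6}, leaving only 3.
Period 5, room 6: period 5 has {2, 4, 5, 6} and room 6 has {1, 2, 3, 5, 6}, leaving only 7.
Period 4, room 6: period 4 has {1, 2, 5, 6, 7} and room 6 has {1, 2, 3, 5, 6, 7}, leaving only 4.
Period 4, room 1: period 4 has {1, 2, 4, 5, 6, 7} and room 1 has {2, 5, 7}, leaving only 3.
Period 5, room 1: period 5 has {2, 4, 5, 6, 7} and room 1 has {2, 3, 5, 7}, leaving only 1.
Period 5, room 3: period 5 has {1, 2, 4, 5, 6, 7} and room 3 has {2, 4, 5, 7}, leaving only 3.
So period 5 reads: 1 4 3 5 6 7 2.

1 4 3 5 6 7 2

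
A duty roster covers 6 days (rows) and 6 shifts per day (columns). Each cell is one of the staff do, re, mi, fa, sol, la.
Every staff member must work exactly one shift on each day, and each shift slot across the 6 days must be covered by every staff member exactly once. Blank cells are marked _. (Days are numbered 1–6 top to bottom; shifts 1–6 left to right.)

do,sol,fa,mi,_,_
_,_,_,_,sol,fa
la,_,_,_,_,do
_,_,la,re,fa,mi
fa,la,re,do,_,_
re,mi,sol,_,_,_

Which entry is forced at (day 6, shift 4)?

Day 2, shift 1: day 2 has {fa, sol} and shift 1 has {do, re, fa, la}, leaving only mi.
Day 2, shift 3: day 2 has {mi, fa, sol} and shift 3 has {re, fa, sol, la}, leaving only do.
Day 2, shift 2: day 2 has {do, mi, fa, sol} and shift 2 has {mi, sol, la}, leaving only re.
Day 2, shift 4: day 2 has {do, re, mi, fa, sol} and shift 4 has {do, re, mi}, leaving only la.
Day 6 already has {re, mi, sol} and shift 4 already has {do, re, mi, la}, so day 6, shift 4 must be fa.

fa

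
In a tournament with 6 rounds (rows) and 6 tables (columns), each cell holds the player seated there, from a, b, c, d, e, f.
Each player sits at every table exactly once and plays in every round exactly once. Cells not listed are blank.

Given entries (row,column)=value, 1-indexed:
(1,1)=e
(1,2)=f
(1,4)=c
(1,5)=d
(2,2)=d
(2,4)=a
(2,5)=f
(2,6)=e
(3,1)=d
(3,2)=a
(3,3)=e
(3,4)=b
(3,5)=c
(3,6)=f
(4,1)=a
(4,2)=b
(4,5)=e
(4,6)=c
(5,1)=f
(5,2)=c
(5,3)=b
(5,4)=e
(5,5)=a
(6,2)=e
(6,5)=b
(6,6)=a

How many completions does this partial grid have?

2

Round 1, table 3: eliminating its round and table leaves {a}.
Round 1, table 6: eliminating its round and table leaves {b}.
Round 2, table 1: eliminating its round and table leaves {b, c}.
Round 2, table 3: eliminating its round and table leaves {c}.
Round 4, table 3: eliminating its round and table leaves {d, f}.
Round 4, table 4: eliminating its round and table leaves {d, f}.
Round 5, table 6: eliminating its round and table leaves {d}.
Round 6, table 1: eliminating its round and table leaves {c}.
Round 6, table 3: eliminating its round and table leaves {c, d, f}.
Round 6, table 4: eliminating its round and table leaves {d, f}.
Enumerating the assignments across these blanks that avoid any round or table repeat gives 2 completions.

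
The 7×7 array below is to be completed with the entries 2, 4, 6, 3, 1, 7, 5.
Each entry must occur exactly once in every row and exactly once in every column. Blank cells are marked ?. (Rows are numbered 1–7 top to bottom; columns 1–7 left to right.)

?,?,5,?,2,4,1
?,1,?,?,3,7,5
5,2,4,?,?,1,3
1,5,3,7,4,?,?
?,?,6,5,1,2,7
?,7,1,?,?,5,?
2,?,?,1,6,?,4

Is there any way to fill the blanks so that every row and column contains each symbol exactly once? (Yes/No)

No

Row 6, column 5: row 6 together with column 5 already contain {2, 4, 6, 3, 1, 7, 5} — every symbol — so nothing can go there. The grid has no valid completion.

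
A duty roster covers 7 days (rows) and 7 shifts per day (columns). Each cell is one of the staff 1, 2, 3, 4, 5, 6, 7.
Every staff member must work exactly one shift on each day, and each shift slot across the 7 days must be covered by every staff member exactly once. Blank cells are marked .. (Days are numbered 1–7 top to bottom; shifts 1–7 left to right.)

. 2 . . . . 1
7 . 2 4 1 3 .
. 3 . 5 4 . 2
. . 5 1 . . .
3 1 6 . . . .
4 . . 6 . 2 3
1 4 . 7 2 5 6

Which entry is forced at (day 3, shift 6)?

Day 1, shift 4: day 1 has {1, 2} and shift 4 has {1, 4, 5, 6, 7}, leaving only 3.
Day 2, shift 7: day 2 has {1, 2, 3, 4, 7} and shift 7 has {1, 2, 3, 6}, leaving only 5.
Day 2, shift 2: day 2 has {1, 2, 3, 4, 5, 7} and shift 2 has {1, 2, 3, 4}, leaving only 6.
Day 3, shift 1: day 3 has {2, 3, 4, 5} and shift 1 has {1, 3, 4, 7}, leaving only 6.
Day 1, shift 1: day 1 has {1, 2, 3} and shift 1 has {1, 3, 4, 6, 7}, leaving only 5.
Day 4, shift 1: day 4 has {1, 5} and shift 1 has {1, 3, 4, 5, 6, 7}, leaving only 2.
Day 4, shift 2: day 4 has {1, 2, 5} and shift 2 has {1, 2, 3, 4, 6}, leaving only 7.
Day 4, shift 7: day 4 has {1, 2, 5, 7} and shift 7 has {1, 2, 3, 5, 6}, leaving only 4.
Day 4, shift 6: day 4 has {1, 2, 4, 5, 7} and shift 6 has {2, 3, 5}, leaving only 6.
Day 4, shift 5: day 4 has {1, 2, 4, 5, 6, 7} and shift 5 has {1, 2, 4}, leaving only 3.
Day 5, shift 4: day 5 has {1, 3, 6} and shift 4 has {1, 3, 4, 5, 6, 7}, leaving only 2.
Day 5, shift 7: day 5 has {1, 2, 3, 6} and shift 7 has {1, 2, 3, 4, 5, 6}, leaving only 7.
Day 5, shift 5: day 5 has {1, 2, 3, 6, 7} and shift 5 has {1, 2, 3, 4}, leaving only 5.
Day 5, shift 6: day 5 has {1, 2, 3, 5, 6, 7} and shift 6 has {2, 3, 5, 6}, leaving only 4.
Day 1, shift 6: day 1 has {1, 2, 3, 5} and shift 6 has {2, 3, 4, 5, 6}, leaving only 7.
Day 3 already has {2, 3, 4, 5, 6} and shift 6 already has {2, 3, 4, 5, 6, 7}, so day 3, shift 6 must be 1.

1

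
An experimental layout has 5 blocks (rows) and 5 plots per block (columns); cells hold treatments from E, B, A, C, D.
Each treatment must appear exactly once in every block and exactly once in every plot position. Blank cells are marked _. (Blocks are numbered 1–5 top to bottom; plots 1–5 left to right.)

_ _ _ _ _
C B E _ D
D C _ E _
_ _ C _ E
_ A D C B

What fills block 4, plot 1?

A

Block 2, plot 4: block 2 has {E, B, C, D} and plot 4 has {E, C}, leaving only A.
Block 3, plot 5: block 3 has {E, C, D} and plot 5 has {E, B, D}, leaving only A.
Block 1, plot 5: block 1 has {} and plot 5 has {E, B, A, D}, leaving only C.
Block 3, plot 3: block 3 has {E, A, C, D} and plot 3 has {E, C, D}, leaving only B.
Block 1, plot 3: block 1 has {C} and plot 3 has {E, B, C, D}, leaving only A.
Block 4, plot 2: block 4 has {E, C} and plot 2 has {B, A, C}, leaving only D.
Block 1, plot 2: block 1 has {A, C} and plot 2 has {B, A, C, D}, leaving only E.
Block 1, plot 1: block 1 has {E, A, C} and plot 1 has {C, D}, leaving only B.
Block 4 already has {E, C, D} and plot 1 already has {B, C, D}, so block 4, plot 1 must be A.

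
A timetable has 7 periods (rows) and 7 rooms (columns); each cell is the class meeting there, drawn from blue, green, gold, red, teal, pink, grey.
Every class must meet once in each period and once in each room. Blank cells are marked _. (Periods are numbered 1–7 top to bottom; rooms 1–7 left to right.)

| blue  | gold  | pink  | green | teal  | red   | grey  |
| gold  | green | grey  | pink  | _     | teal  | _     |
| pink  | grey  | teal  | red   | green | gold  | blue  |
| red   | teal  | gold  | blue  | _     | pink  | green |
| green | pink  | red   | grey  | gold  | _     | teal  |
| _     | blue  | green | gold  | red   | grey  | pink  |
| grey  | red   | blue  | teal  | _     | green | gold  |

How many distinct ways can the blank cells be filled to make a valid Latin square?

1

Period 2, room 5: eliminating its period and room leaves {blue}.
Period 2, room 7: eliminating its period and room leaves {red}.
Period 4, room 5: eliminating its period and room leaves {grey}.
Period 5, room 6: eliminating its period and room leaves {blue}.
Period 6, room 1: eliminating its period and room leaves {teal}.
Period 7, room 5: eliminating its period and room leaves {pink}.
Only one assignment across all blanks avoids any period or room repeat, giving 1 completion.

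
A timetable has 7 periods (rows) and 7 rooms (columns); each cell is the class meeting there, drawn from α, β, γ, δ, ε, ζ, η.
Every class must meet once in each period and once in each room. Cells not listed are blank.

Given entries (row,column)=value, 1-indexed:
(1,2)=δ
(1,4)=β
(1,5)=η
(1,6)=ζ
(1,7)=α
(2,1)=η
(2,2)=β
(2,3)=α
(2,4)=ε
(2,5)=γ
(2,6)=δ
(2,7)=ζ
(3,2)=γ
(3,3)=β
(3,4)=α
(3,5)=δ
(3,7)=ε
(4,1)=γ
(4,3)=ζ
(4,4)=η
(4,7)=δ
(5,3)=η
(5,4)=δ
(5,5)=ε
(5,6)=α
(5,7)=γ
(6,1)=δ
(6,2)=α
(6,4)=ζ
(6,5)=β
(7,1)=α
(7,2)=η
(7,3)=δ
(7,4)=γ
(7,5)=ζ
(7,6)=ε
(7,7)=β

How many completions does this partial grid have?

Period 1, room 1: eliminating its period and room leaves {ε}.
Period 1, room 3: eliminating its period and room leaves {γ, ε}.
Period 3, room 1: eliminating its period and room leaves {ζ}.
Period 3, room 6: eliminating its period and room leaves {η}.
Period 4, room 2: eliminating its period and room leaves {ε}.
Period 4, room 5: eliminating its period and room leaves {α}.
Period 4, room 6: eliminating its period and room leaves {β}.
Period 5, room 1: eliminating its period and room leaves {β, ζ}.
Period 5, room 2: eliminating its period and room leaves {ζ}.
Period 6, room 3: eliminating its period and room leaves {γ, ε}.
Period 6, room 6: eliminating its period and room leaves {γ, η}.
Period 6, room 7: eliminating its period and room leaves {η}.
Only one assignment across all blanks avoids any period or room repeat, giving 1 completion.

1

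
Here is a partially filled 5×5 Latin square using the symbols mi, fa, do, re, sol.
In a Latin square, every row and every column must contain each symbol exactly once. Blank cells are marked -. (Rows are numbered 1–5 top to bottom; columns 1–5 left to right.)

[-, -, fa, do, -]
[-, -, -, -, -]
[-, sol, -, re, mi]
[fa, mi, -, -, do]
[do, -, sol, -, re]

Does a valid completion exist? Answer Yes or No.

Row 3, column 1: row 3 together with column 1 already contain {mi, fa, do, re, sol} — every symbol — so nothing can go there. The grid has no valid completion.

No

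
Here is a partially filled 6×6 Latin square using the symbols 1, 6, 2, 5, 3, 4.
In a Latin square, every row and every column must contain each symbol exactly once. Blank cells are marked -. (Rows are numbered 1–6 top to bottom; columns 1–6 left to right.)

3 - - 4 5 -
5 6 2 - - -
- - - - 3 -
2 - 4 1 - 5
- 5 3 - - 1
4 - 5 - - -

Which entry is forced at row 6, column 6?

Row 2, column 4: row 2 has {6, 2, 5} and column 4 has {1, 4}, leaving only 3.
Row 2, column 6: row 2 has {6, 2, 5, 3} and column 6 has {1, 5}, leaving only 4.
Row 2, column 5: row 2 has {6, 2, 5, 3, 4} and column 5 has {5, 3}, leaving only 1.
Row 4, column 2: row 4 has {1, 2, 5, 4} and column 2 has {6, 5}, leaving only 3.
Row 4, column 5: row 4 has {1, 2, 5, 3, 4} and column 5 has {1, 5, 3}, leaving only 6.
Row 5, column 1: row 5 has {1, 5, 3} and column 1 has {2, 5, 3, 4}, leaving only 6.
Row 3, column 1: row 3 has {3} and column 1 has {6, 2, 5, 3, 4}, leaving only 1.
Row 3, column 3: row 3 has {1, 3} and column 3 has {2, 5, 3, 4}, leaving only 6.
Row 1, column 3: row 1 has {5, 3, 4} and column 3 has {6, 2, 5, 3, 4}, leaving only 1.
Row 1, column 2: row 1 has {1, 5, 3, 4} and column 2 has {6, 5, 3}, leaving only 2.
Row 1, column 6: row 1 has {1, 2, 5, 3, 4} and column 6 has {1, 5, 4}, leaving only 6.
Row 3, column 2: row 3 has {1, 6, 3} and column 2 has {6, 2, 5, 3}, leaving only 4.
Row 3, column 6: row 3 has {1, 6, 3, 4} and column 6 has {1, 6, 5, 4}, leaving only 2.
Row 6 already has {5, 4} and column 6 already has {1, 6, 2, 5, 4}, so row 6, column 6 must be 3.

3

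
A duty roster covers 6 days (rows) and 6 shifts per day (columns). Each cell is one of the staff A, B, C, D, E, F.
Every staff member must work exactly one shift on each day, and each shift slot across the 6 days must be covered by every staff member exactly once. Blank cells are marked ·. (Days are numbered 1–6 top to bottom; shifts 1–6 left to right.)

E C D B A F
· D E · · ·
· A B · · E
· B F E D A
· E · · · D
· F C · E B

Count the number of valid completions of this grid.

Day 2, shift 1: eliminating its day and shift leaves {A, B, C, F}.
Day 2, shift 4: eliminating its day and shift leaves {A, C, F}.
Day 2, shift 5: eliminating its day and shift leaves {B, C, F}.
Day 2, shift 6: eliminating its day and shift leaves {C}.
Day 3, shift 1: eliminating its day and shift leaves {C, D, F}.
Day 3, shift 4: eliminating its day and shift leaves {C, D, F}.
Day 3, shift 5: eliminating its day and shift leaves {C, F}.
Day 4, shift 1: eliminating its day and shift leaves {C}.
Day 5, shift 1: eliminating its day and shift leaves {A, B, C, F}.
Day 5, shift 3: eliminating its day and shift leaves {A}.
Day 5, shift 4: eliminating its day and shift leaves {A, C, F}.
Day 5, shift 5: eliminating its day and shift leaves {B, C, F}.
Day 6, shift 1: eliminating its day and shift leaves {A, D}.
Day 6, shift 4: eliminating its day and shift leaves {A, D}.
Enumerating the assignments across these blanks that avoid any day or shift repeat gives 4 completions.

4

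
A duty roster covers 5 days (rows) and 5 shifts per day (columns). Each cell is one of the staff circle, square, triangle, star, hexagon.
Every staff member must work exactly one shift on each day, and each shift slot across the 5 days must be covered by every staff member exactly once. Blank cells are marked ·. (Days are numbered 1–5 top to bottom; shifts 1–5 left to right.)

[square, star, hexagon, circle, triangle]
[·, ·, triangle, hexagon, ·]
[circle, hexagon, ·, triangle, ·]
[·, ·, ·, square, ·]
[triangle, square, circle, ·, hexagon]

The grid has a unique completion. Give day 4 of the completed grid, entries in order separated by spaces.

hexagon triangle star square circle

Day 4, shift 3: day 4 has {square} and shift 3 has {circle, triangle, hexagon}, leaving only star.
Day 4, shift 1: day 4 has {square, star} and shift 1 has {circle, square, triangle}, leaving only hexagon.
Day 4, shift 5: day 4 has {square, star, hexagon} and shift 5 has {triangle, hexagon}, leaving only circle.
Day 4, shift 2: day 4 has {circle, square, star, hexagon} and shift 2 has {square, star, hexagon}, leaving only triangle.
So day 4 reads: hexagon triangle star square circle.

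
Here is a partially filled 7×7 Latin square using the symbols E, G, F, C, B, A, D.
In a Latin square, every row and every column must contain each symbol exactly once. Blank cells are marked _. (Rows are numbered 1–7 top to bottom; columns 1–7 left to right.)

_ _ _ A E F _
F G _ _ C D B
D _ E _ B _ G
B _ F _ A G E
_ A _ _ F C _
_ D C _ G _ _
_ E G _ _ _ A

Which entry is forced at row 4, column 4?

Row 2, column 3: row 2 has {G, F, C, B, D} and column 3 has {E, G, F, C}, leaving only A.
Row 2, column 4: row 2 has {G, F, C, B, A, D} and column 4 has {A}, leaving only E.
Row 3, column 6: row 3 has {E, G, B, D} and column 6 has {G, F, C, D}, leaving only A.
Row 4, column 2: row 4 has {E, G, F, B, A} and column 2 has {E, G, A, D}, leaving only C.
Row 4 already has {E, G, F, C, B, A} and column 4 already has {E, A}, so row 4, column 4 must be D.

D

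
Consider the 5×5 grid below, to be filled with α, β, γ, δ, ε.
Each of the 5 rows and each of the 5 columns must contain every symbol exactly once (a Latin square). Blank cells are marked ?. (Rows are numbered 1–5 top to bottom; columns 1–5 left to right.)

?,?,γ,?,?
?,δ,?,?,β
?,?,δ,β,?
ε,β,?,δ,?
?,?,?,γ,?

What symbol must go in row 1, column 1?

β

Row 4, column 3: row 4 has {β, δ, ε} and column 3 has {γ, δ}, leaving only α.
Row 2, column 3: row 2 has {β, δ} and column 3 has {α, γ, δ}, leaving only ε.
Row 2, column 4: row 2 has {β, δ, ε} and column 4 has {β, γ, δ}, leaving only α.
Row 1, column 4: row 1 has {γ} and column 4 has {α, β, γ, δ}, leaving only ε.
Row 1, column 2: row 1 has {γ, ε} and column 2 has {β, δ}, leaving only α.
Row 1, column 5: row 1 has {α, γ, ε} and column 5 has {β}, leaving only δ.
Row 1 already has {α, γ, δ, ε} and column 1 already has {ε}, so row 1, column 1 must be β.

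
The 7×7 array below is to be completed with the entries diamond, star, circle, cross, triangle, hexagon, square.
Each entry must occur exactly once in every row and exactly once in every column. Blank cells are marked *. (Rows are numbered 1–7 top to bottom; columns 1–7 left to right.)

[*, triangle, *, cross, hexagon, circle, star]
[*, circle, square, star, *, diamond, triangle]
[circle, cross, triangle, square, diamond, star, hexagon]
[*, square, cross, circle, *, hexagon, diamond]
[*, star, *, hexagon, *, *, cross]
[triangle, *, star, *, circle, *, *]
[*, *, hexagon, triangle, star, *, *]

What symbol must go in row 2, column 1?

hexagon

Row 1, column 3: row 1 has {star, circle, cross, triangle, hexagon} and column 3 has {star, cross, triangle, hexagon, square}, leaving only diamond.
Row 1, column 1: row 1 has {diamond, star, circle, cross, triangle, hexagon} and column 1 has {circle, triangle}, leaving only square.
Row 2, column 5: row 2 has {diamond, star, circle, triangle, square} and column 5 has {diamond, star, circle, hexagon}, leaving only cross.
Row 2 already has {diamond, star, circle, cross, triangle, square} and column 1 already has {circle, triangle, square}, so row 2, column 1 must be hexagon.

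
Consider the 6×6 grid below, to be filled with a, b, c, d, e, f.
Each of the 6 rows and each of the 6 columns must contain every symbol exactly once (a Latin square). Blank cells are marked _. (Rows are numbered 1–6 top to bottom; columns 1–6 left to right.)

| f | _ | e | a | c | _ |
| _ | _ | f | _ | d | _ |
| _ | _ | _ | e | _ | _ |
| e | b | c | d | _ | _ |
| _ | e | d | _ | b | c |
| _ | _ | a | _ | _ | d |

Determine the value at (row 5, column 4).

Row 5 already has {b, c, d, e} and column 4 already has {a, d, e}, so row 5, column 4 must be f.

f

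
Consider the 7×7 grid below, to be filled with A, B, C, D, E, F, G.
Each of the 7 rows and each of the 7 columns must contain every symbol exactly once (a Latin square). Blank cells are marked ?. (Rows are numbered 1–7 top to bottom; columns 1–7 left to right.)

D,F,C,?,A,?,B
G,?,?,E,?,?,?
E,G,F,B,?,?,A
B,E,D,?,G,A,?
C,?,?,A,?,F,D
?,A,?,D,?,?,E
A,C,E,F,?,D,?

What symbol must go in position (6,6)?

G

Row 1, column 4: row 1 has {A, B, C, D, F} and column 4 has {A, B, D, E, F}, leaving only G.
Row 1, column 6: row 1 has {A, B, C, D, F, G} and column 6 has {A, D, F}, leaving only E.
Row 3, column 6: row 3 has {A, B, E, F, G} and column 6 has {A, D, E, F}, leaving only C.
Row 2, column 6: row 2 has {E, G} and column 6 has {A, C, D, E, F}, leaving only B.
Row 6 already has {A, D, E} and column 6 already has {A, B, C, D, E, F}, so row 6, column 6 must be G.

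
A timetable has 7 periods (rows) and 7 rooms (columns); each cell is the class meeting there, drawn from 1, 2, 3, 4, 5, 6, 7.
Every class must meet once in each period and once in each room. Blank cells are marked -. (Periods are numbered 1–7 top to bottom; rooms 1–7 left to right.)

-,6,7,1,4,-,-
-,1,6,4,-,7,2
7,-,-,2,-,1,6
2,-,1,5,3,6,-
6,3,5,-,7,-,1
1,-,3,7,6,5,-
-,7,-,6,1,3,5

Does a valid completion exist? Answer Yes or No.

Period 5, room 4: period 5 together with room 4 already contain {1, 2, 3, 4, 5, 6, 7} — every symbol — so nothing can go there. The grid has no valid completion.

No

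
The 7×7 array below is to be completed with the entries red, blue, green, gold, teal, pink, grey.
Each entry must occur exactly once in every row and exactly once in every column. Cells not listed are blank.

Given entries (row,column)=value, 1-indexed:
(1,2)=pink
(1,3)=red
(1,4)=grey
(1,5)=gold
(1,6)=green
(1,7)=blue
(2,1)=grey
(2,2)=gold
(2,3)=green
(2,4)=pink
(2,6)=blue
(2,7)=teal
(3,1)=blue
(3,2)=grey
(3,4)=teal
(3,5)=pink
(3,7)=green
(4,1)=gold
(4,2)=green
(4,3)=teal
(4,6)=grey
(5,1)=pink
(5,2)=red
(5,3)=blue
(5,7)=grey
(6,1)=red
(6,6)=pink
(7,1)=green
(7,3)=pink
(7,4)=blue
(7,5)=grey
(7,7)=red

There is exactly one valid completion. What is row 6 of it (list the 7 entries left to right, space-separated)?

red blue grey green teal pink gold

Row 6, column 7: row 6 has {red, pink} and column 7 has {red, blue, green, teal, grey}, leaving only gold.
Row 6, column 3: row 6 has {red, gold, pink} and column 3 has {red, blue, green, teal, pink}, leaving only grey.
Row 6, column 4: row 6 has {red, gold, pink, grey} and column 4 has {blue, teal, pink, grey}, leaving only green.
Row 1, column 1: row 1 has {red, blue, green, gold, pink, grey} and column 1 has {red, blue, green, gold, pink, grey}, leaving only teal.
Row 2, column 5: row 2 has {blue, green, gold, teal, pink, grey} and column 5 has {gold, pink, grey}, leaving only red.
Row 3, column 3: row 3 has {blue, green, teal, pink, grey} and column 3 has {red, blue, green, teal, pink, grey}, leaving only gold.
Row 3, column 6: row 3 has {blue, green, gold, teal, pink, grey} and column 6 has {blue, green, pink, grey}, leaving only red.
Row 4, column 4: row 4 has {green, gold, teal, grey} and column 4 has {blue, green, teal, pink, grey}, leaving only red.
Row 4, column 5: row 4 has {red, green, gold, teal, grey} and column 5 has {red, gold, pink, grey}, leaving only blue.
Row 6, column 5: row 6 has {red, green, gold, pink, grey} and column 5 has {red, blue, gold, pink, grey}, leaving only teal.
Row 6, column 2: row 6 has {red, green, gold, teal, pink, grey} and column 2 has {red, green, gold, pink, grey}, leaving only blue.
So row 6 reads: red blue grey green teal pink gold.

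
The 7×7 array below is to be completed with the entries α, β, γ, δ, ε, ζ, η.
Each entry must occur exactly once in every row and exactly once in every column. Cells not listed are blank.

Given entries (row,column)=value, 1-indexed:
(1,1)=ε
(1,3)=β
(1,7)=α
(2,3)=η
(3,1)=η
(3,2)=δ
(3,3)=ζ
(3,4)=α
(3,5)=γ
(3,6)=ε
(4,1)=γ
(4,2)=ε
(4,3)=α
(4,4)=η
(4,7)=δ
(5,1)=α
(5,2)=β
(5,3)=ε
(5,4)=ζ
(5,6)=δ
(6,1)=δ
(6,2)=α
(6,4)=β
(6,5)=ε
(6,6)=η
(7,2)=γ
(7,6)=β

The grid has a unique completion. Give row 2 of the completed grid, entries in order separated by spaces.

β ζ η γ δ α ε

Row 2, column 2: row 2 has {η} and column 2 has {α, β, γ, δ, ε}, leaving only ζ.
Row 2, column 1: row 2 has {ζ, η} and column 1 has {α, γ, δ, ε, η}, leaving only β.
Row 1, column 2: row 1 has {α, β, ε} and column 2 has {α, β, γ, δ, ε, ζ}, leaving only η.
Row 3, column 7: row 3 has {α, γ, δ, ε, ζ, η} and column 7 has {α, δ}, leaving only β.
Row 4, column 6: row 4 has {α, γ, δ, ε, η} and column 6 has {β, δ, ε, η}, leaving only ζ.
Row 1, column 6: row 1 has {α, β, ε, η} and column 6 has {β, δ, ε, ζ, η}, leaving only γ.
Row 2, column 6: row 2 has {β, ζ, η} and column 6 has {β, γ, δ, ε, ζ, η}, leaving only α.
Row 2, column 5: row 2 has {α, β, ζ, η} and column 5 has {γ, ε}, leaving only δ.
Row 1, column 4: row 1 has {α, β, γ, ε, η} and column 4 has {α, β, ζ, η}, leaving only δ.
Row 1, column 5: row 1 has {α, β, γ, δ, ε, η} and column 5 has {γ, δ, ε}, leaving only ζ.
Row 4, column 5: row 4 has {α, γ, δ, ε, ζ, η} and column 5 has {γ, δ, ε, ζ}, leaving only β.
Row 5, column 5: row 5 has {α, β, δ, ε, ζ} and column 5 has {β, γ, δ, ε, ζ}, leaving only η.
Row 5, column 7: row 5 has {α, β, δ, ε, ζ, η} and column 7 has {α, β, δ}, leaving only γ.
Row 2, column 7: row 2 has {α, β, δ, ζ, η} and column 7 has {α, β, γ, δ}, leaving only ε.
Row 2, column 4: row 2 has {α, β, δ, ε, ζ, η} and column 4 has {α, β, δ, ζ, η}, leaving only γ.
So row 2 reads: β ζ η γ δ α ε.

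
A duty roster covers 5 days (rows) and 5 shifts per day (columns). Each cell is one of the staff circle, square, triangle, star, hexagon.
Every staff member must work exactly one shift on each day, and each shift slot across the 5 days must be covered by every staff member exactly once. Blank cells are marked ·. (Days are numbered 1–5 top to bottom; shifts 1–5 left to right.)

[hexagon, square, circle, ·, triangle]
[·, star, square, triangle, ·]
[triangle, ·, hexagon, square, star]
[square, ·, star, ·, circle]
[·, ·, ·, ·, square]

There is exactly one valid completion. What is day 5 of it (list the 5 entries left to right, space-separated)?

star hexagon triangle circle square

Day 5, shift 3: day 5 has {square} and shift 3 has {circle, square, star, hexagon}, leaving only triangle.
Day 1, shift 4: day 1 has {circle, square, triangle, hexagon} and shift 4 has {square, triangle}, leaving only star.
Day 2, shift 1: day 2 has {square, triangle, star} and shift 1 has {square, triangle, hexagon}, leaving only circle.
Day 5, shift 1: day 5 has {square, triangle} and shift 1 has {circle, square, triangle, hexagon}, leaving only star.
Day 2, shift 5: day 2 has {circle, square, triangle, star} and shift 5 has {circle, square, triangle, star}, leaving only hexagon.
Day 3, shift 2: day 3 has {square, triangle, star, hexagon} and shift 2 has {square, star}, leaving only circle.
Day 5, shift 2: day 5 has {square, triangle, star} and shift 2 has {circle, square, star}, leaving only hexagon.
Day 5, shift 4: day 5 has {square, triangle, star, hexagon} and shift 4 has {square, triangle, star}, leaving only circle.
So day 5 reads: star hexagon triangle circle square.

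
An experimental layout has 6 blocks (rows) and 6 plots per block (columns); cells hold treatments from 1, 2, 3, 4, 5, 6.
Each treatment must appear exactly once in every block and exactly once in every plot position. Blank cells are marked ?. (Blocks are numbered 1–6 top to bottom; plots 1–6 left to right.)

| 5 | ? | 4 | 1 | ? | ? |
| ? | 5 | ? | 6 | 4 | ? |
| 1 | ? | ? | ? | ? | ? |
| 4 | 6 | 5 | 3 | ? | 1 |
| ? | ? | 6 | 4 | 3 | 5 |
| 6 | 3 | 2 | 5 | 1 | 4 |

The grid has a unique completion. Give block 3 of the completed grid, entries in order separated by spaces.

1 4 3 2 5 6

Block 3, plot 3: block 3 has {1} and plot 3 has {2, 4, 5, 6}, leaving only 3.
Block 3, plot 4: block 3 has {1, 3} and plot 4 has {1, 3, 4, 5, 6}, leaving only 2.
Block 3, plot 2: block 3 has {1, 2, 3} and plot 2 has {3, 5, 6}, leaving only 4.
Block 3, plot 6: block 3 has {1, 2, 3, 4} and plot 6 has {1, 4, 5}, leaving only 6.
Block 3, plot 5: block 3 has {1, 2, 3, 4, 6} and plot 5 has {1, 3, 4}, leaving only 5.
So block 3 reads: 1 4 3 2 5 6.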